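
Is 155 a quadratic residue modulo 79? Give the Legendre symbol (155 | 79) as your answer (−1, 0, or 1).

1

First reduce: 155 ≡ 76 (mod 79).
Pull out 2^2: since 79 ≡ 7 (mod 8), (2/79) = +1, so (2/79)^2 = +1.
Reciprocity: 19 ≡ 3 and 79 ≡ 3 (mod 4), so (19/79) = −(79/19).
Reduce top mod 19: now compute (3/19).
Reciprocity: 3 ≡ 3 and 19 ≡ 3 (mod 4), so (3/19) = −(19/3).
Reduce top mod 3: now compute (1/3).
Reached (1/3) = 1. Collecting the sign flips along the way, the symbol is +1.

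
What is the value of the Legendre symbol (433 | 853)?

1

Reciprocity: 433 ≡ 1 and 853 ≡ 1 (mod 4), so (433/853) = +(853/433).
Reduce top mod 433: now compute (420/433).
Pull out 2^2: since 433 ≡ 1 (mod 8), (2/433) = +1, so (2/433)^2 = +1.
Reciprocity: 105 ≡ 1 and 433 ≡ 1 (mod 4), so (105/433) = +(433/105).
Reduce top mod 105: now compute (13/105).
Reciprocity: 13 ≡ 1 and 105 ≡ 1 (mod 4), so (13/105) = +(105/13).
Reduce top mod 13: now compute (1/13).
Reached (1/13) = 1. Collecting the sign flips along the way, the symbol is +1.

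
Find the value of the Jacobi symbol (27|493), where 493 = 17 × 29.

Reciprocity: 27 ≡ 3 and 493 ≡ 1 (mod 4), so (27/493) = +(493/27).
Reduce top mod 27: now compute (7/27).
Reciprocity: 7 ≡ 3 and 27 ≡ 3 (mod 4), so (7/27) = −(27/7).
Reduce top mod 7: now compute (6/7).
Pull out 2: since 7 ≡ 7 (mod 8), (2/7) = +1.
Reciprocity: 3 ≡ 3 and 7 ≡ 3 (mod 4), so (3/7) = −(7/3).
Reduce top mod 3: now compute (1/3).
Reached (1/3) = 1. Collecting the sign flips along the way, the symbol is +1.

1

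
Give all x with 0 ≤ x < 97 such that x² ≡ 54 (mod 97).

32, 65

97 ≡ 1 (mod 4), so we find a root by search.
Trying successive values, 32² = 1024 ≡ 54 (mod 97). The other root is 97 − 32 = 65.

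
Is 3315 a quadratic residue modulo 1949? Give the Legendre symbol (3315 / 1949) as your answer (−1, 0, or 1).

1

First reduce: 3315 ≡ 1366 (mod 1949).
Pull out 2: since 1949 ≡ 5 (mod 8), (2/1949) = -1.
Reciprocity: 683 ≡ 3 and 1949 ≡ 1 (mod 4), so (683/1949) = +(1949/683).
Reduce top mod 683: now compute (583/683).
Reciprocity: 583 ≡ 3 and 683 ≡ 3 (mod 4), so (583/683) = −(683/583).
Reduce top mod 583: now compute (100/583).
Pull out 2^2: since 583 ≡ 7 (mod 8), (2/583) = +1, so (2/583)^2 = +1.
Reciprocity: 25 ≡ 1 and 583 ≡ 3 (mod 4), so (25/583) = +(583/25).
Reduce top mod 25: now compute (8/25).
Pull out 2^3: since 25 ≡ 1 (mod 8), (2/25) = +1, so (2/25)^3 = +1.
Reached (1/25) = 1. Collecting the sign flips along the way, the symbol is +1.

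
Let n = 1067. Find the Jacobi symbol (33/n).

Reciprocity: 33 ≡ 1 and 1067 ≡ 3 (mod 4), so (33/1067) = +(1067/33).
Reduce top mod 33: now compute (11/33).
Reciprocity: 11 ≡ 3 and 33 ≡ 1 (mod 4), so (11/33) = +(33/11).
Reduce top mod 11: now compute (0/11).
Top reduces to 0: gcd > 1, so the symbol is 0.

0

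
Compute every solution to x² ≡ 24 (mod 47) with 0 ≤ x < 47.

Since 47 ≡ 3 (mod 4), a square root of 24 is 24^((47+1)/4) = 24^12 mod 47.
Repeated squaring: 24^2≡12, 24^4≡3, 24^8≡9 (mod 47).
24^12 = 24^(8+4) ≡ 27 (mod 47).
Check: 27² = 729 ≡ 24 (mod 47). The two roots are 20 and 27.

20, 27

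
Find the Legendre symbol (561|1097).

Reciprocity: 561 ≡ 1 and 1097 ≡ 1 (mod 4), so (561/1097) = +(1097/561).
Reduce top mod 561: now compute (536/561).
Pull out 2^3: since 561 ≡ 1 (mod 8), (2/561) = +1, so (2/561)^3 = +1.
Reciprocity: 67 ≡ 3 and 561 ≡ 1 (mod 4), so (67/561) = +(561/67).
Reduce top mod 67: now compute (25/67).
Reciprocity: 25 ≡ 1 and 67 ≡ 3 (mod 4), so (25/67) = +(67/25).
Reduce top mod 25: now compute (17/25).
Reciprocity: 17 ≡ 1 and 25 ≡ 1 (mod 4), so (17/25) = +(25/17).
Reduce top mod 17: now compute (8/17).
Pull out 2^3: since 17 ≡ 1 (mod 8), (2/17) = +1, so (2/17)^3 = +1.
Reached (1/17) = 1. Collecting the sign flips along the way, the symbol is +1.

1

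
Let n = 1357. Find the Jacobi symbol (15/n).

-1

Reciprocity: 15 ≡ 3 and 1357 ≡ 1 (mod 4), so (15/1357) = +(1357/15).
Reduce top mod 15: now compute (7/15).
Reciprocity: 7 ≡ 3 and 15 ≡ 3 (mod 4), so (7/15) = −(15/7).
Reduce top mod 7: now compute (1/7).
Reached (1/7) = 1. Collecting the sign flips along the way, the symbol is -1.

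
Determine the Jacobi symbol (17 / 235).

-1

Reciprocity: 17 ≡ 1 and 235 ≡ 3 (mod 4), so (17/235) = +(235/17).
Reduce top mod 17: now compute (14/17).
Pull out 2: since 17 ≡ 1 (mod 8), (2/17) = +1.
Reciprocity: 7 ≡ 3 and 17 ≡ 1 (mod 4), so (7/17) = +(17/7).
Reduce top mod 7: now compute (3/7).
Reciprocity: 3 ≡ 3 and 7 ≡ 3 (mod 4), so (3/7) = −(7/3).
Reduce top mod 3: now compute (1/3).
Reached (1/3) = 1. Collecting the sign flips along the way, the symbol is -1.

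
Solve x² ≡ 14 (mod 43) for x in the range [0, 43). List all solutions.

Since 43 ≡ 3 (mod 4), a square root of 14 is 14^((43+1)/4) = 14^11 mod 43.
Repeated squaring: 14^2≡24, 14^4≡17, 14^8≡31 (mod 43).
14^11 = 14^(8+2+1) ≡ 10 (mod 43).
Check: 10² = 100 ≡ 14 (mod 43). The two roots are 10 and 33.

10, 33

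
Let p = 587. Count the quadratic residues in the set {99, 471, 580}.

(99/587) = -1 → non-residue.
(471/587) = -1 → non-residue.
(580/587) = -1 → non-residue.
Total quadratic residues among the 3: 0.

0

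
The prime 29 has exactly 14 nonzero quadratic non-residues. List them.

2, 3, 8, 10, 11, 12, 14, 15, 17, 18, 19, 21, 26, 27

Square k = 1,…,14 (k and 29−k give the same square):
1²=1, 2²=4, 3²=9, 4²=16, 5²=25, 6²≡7, 7²≡20, 8²≡6, 9²≡23, 10²≡13, 11²≡5, 12²≡28, 13²≡24, 14²≡22 (mod 29).
The residues are {1, 4, 5, 6, 7, 9, 13, 16, 20, 22, 23, 24, 25, 28}; the non-residues are the remaining 14 nonzero classes.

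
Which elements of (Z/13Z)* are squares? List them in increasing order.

1 3 4 9 10 12

Square k = 1,…,6 (k and 13−k give the same square):
1²=1, 2²=4, 3²=9, 4²≡3, 5²≡12, 6²≡10 (mod 13).
So the quadratic residues mod 13 are {1, 3, 4, 9, 10, 12}.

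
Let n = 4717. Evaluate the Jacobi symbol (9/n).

Reciprocity: 9 ≡ 1 and 4717 ≡ 1 (mod 4), so (9/4717) = +(4717/9).
Reduce top mod 9: now compute (1/9).
Reached (1/9) = 1. Collecting the sign flips along the way, the symbol is +1.

1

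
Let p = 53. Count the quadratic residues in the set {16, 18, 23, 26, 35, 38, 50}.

(16/53) = +1 → QR.
(18/53) = -1 → non-residue.
(23/53) = -1 → non-residue.
(26/53) = -1 → non-residue.
(35/53) = -1 → non-residue.
(38/53) = +1 → QR.
(50/53) = -1 → non-residue.
Total quadratic residues among the 7: 2.

2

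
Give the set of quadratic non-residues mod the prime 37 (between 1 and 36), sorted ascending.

Square k = 1,…,18 (k and 37−k give the same square):
1²=1, 2²=4, 3²=9, 4²=16, 5²=25, 6²=36, 7²≡12, 8²≡27, 9²≡7, 10²≡26, 11²≡10, 12²≡33, 13²≡21, 14²≡11, 15²≡3, 16²≡34, 17²≡30, 18²≡28 (mod 37).
The residues are {1, 3, 4, 7, 9, 10, 11, 12, 16, 21, 25, 26, 27, 28, 30, 33, 34, 36}; the non-residues are the remaining 18 nonzero classes.

2, 5, 6, 8, 13, 14, 15, 17, 18, 19, 20, 22, 23, 24, 29, 31, 32, 35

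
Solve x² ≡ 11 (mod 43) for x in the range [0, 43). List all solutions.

Since 43 ≡ 3 (mod 4), a square root of 11 is 11^((43+1)/4) = 11^11 mod 43.
Repeated squaring: 11^2≡35, 11^4≡21, 11^8≡11 (mod 43).
11^11 = 11^(8+2+1) ≡ 21 (mod 43).
Check: 21² = 441 ≡ 11 (mod 43). The two roots are 21 and 22.

21, 22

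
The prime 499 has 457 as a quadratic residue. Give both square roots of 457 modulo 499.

170, 329

Since 499 ≡ 3 (mod 4), a square root of 457 is 457^((499+1)/4) = 457^125 mod 499.
Repeated squaring: 457^2≡267, 457^4≡431, 457^8≡133, 457^16≡224, 457^32≡276, 457^64≡328 (mod 499).
457^125 = 457^(64+32+16+8+4+1) ≡ 170 (mod 499).
Check: 170² = 28900 ≡ 457 (mod 499). The two roots are 170 and 329.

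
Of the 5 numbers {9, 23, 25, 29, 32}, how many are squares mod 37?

(9/37) = +1 → QR.
(23/37) = -1 → non-residue.
(25/37) = +1 → QR.
(29/37) = -1 → non-residue.
(32/37) = -1 → non-residue.
Total quadratic residues among the 5: 2.

2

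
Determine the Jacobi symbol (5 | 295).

Reciprocity: 5 ≡ 1 and 295 ≡ 3 (mod 4), so (5/295) = +(295/5).
Reduce top mod 5: now compute (0/5).
Top reduces to 0: gcd > 1, so the symbol is 0.

0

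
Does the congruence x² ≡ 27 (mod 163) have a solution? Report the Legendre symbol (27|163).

Euler's criterion: (27/163) ≡ 27^81 (mod 163).
27^2 ≡ 77 (mod 163)
27^4 ≡ 61 (mod 163)
27^8 ≡ 135 (mod 163)
27^16 ≡ 132 (mod 163)
27^32 ≡ 146 (mod 163)
27^64 ≡ 126 (mod 163)
27^81 = 27^(64+16+1) ≡ 162 (mod 163).
Result is 162 ≡ −1, so (27/163) = −1.

-1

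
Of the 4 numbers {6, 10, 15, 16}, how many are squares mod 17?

2

(6/17) = -1 → non-residue.
(10/17) = -1 → non-residue.
(15/17) = +1 → QR.
(16/17) = +1 → QR.
Total quadratic residues among the 4: 2.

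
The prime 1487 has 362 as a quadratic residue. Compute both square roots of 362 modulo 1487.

Since 1487 ≡ 3 (mod 4), a square root of 362 is 362^((1487+1)/4) = 362^372 mod 1487.
Repeated squaring: 362^2≡188, 362^4≡1143, 362^8≡863, 362^16≡1269, 362^32≡1427, 362^64≡626, 362^128≡795, 362^256≡50 (mod 1487).
362^372 = 362^(256+64+32+16+4) ≡ 1444 (mod 1487).
Check: 1444² = 2085136 ≡ 362 (mod 1487). The two roots are 43 and 1444.

43, 1444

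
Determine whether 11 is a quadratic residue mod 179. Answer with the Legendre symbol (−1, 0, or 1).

Reciprocity: 11 ≡ 3 and 179 ≡ 3 (mod 4), so (11/179) = −(179/11).
Reduce top mod 11: now compute (3/11).
Reciprocity: 3 ≡ 3 and 11 ≡ 3 (mod 4), so (3/11) = −(11/3).
Reduce top mod 3: now compute (2/3).
Pull out 2: since 3 ≡ 3 (mod 8), (2/3) = -1.
Reached (1/3) = 1. Collecting the sign flips along the way, the symbol is -1.

-1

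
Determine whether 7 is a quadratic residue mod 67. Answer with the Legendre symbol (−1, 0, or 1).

Reciprocity: 7 ≡ 3 and 67 ≡ 3 (mod 4), so (7/67) = −(67/7).
Reduce top mod 7: now compute (4/7).
Pull out 2^2: since 7 ≡ 7 (mod 8), (2/7) = +1, so (2/7)^2 = +1.
Reached (1/7) = 1. Collecting the sign flips along the way, the symbol is -1.

-1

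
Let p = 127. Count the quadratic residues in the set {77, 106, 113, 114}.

(77/127) = -1 → non-residue.
(106/127) = -1 → non-residue.
(113/127) = +1 → QR.
(114/127) = -1 → non-residue.
Total quadratic residues among the 4: 1.

1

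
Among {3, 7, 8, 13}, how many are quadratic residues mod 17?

2

(3/17) = -1 → non-residue.
(7/17) = -1 → non-residue.
(8/17) = +1 → QR.
(13/17) = +1 → QR.
Total quadratic residues among the 4: 2.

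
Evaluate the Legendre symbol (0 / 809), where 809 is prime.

0

Top reduces to 0: gcd > 1, so the symbol is 0.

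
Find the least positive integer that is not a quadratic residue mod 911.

(2/911) = +1, so 2 is a residue.
(3/911) = +1, so 3 is a residue.
(4/911) = +1, so 4 is a residue.
(5/911) = +1, so 5 is a residue.
(6/911) = +1, so 6 is a residue.
(7/911) = −1, so 7 is the smallest positive non-residue mod 911.

7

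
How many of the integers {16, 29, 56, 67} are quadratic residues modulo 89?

2

(16/89) = +1 → QR.
(29/89) = -1 → non-residue.
(56/89) = -1 → non-residue.
(67/89) = +1 → QR.
Total quadratic residues among the 4: 2.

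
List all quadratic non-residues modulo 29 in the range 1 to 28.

2,3,8,10,11,12,14,15,17,18,19,21,26,27

Square k = 1,…,14 (k and 29−k give the same square):
1²=1, 2²=4, 3²=9, 4²=16, 5²=25, 6²≡7, 7²≡20, 8²≡6, 9²≡23, 10²≡13, 11²≡5, 12²≡28, 13²≡24, 14²≡22 (mod 29).
The residues are {1, 4, 5, 6, 7, 9, 13, 16, 20, 22, 23, 24, 25, 28}; the non-residues are the remaining 14 nonzero classes.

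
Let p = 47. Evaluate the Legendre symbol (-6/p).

First reduce: -6 ≡ 41 (mod 47).
Reciprocity: 41 ≡ 1 and 47 ≡ 3 (mod 4), so (41/47) = +(47/41).
Reduce top mod 41: now compute (6/41).
Pull out 2: since 41 ≡ 1 (mod 8), (2/41) = +1.
Reciprocity: 3 ≡ 3 and 41 ≡ 1 (mod 4), so (3/41) = +(41/3).
Reduce top mod 3: now compute (2/3).
Pull out 2: since 3 ≡ 3 (mod 8), (2/3) = -1.
Reached (1/3) = 1. Collecting the sign flips along the way, the symbol is -1.

-1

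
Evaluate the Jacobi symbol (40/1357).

1

Pull out 2^3: since 1357 ≡ 5 (mod 8), (2/1357) = -1, so (2/1357)^3 = -1.
Reciprocity: 5 ≡ 1 and 1357 ≡ 1 (mod 4), so (5/1357) = +(1357/5).
Reduce top mod 5: now compute (2/5).
Pull out 2: since 5 ≡ 5 (mod 8), (2/5) = -1.
Reached (1/5) = 1. Collecting the sign flips along the way, the symbol is +1.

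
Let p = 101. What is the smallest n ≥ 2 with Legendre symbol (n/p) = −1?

(2/101) = −1, so 2 is the smallest positive non-residue mod 101.

2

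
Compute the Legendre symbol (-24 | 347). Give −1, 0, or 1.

1

Euler's criterion: (-24/347) ≡ 323^173 (mod 347).
323^2 ≡ 229 (mod 347)
323^4 ≡ 44 (mod 347)
323^8 ≡ 201 (mod 347)
323^16 ≡ 149 (mod 347)
323^32 ≡ 340 (mod 347)
323^64 ≡ 49 (mod 347)
323^128 ≡ 319 (mod 347)
323^173 = 323^(128+32+8+4+1) ≡ 1 (mod 347).
Result is 1, so (-24/347) = 1.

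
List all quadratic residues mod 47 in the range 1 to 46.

1,2,3,4,6,7,8,9,12,14,16,17,18,21,24,25,27,28,32,34,36,37,42

Square k = 1,…,23 (k and 47−k give the same square):
1²=1, 2²=4, 3²=9, 4²=16, 5²=25, 6²=36, 7²≡2, 8²≡17, 9²≡34, 10²≡6, 11²≡27, 12²≡3, 13²≡28, 14²≡8, 15²≡37, 16²≡21, 17²≡7, 18²≡42, 19²≡32, 20²≡24, 21²≡18, 22²≡14, 23²≡12 (mod 47).
So the quadratic residues mod 47 are {1, 2, 3, 4, 6, 7, 8, 9, 12, 14, 16, 17, 18, 21, 24, 25, 27, 28, 32, 34, 36, 37, 42}.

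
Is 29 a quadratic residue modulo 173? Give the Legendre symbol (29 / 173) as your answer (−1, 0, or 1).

1

Reciprocity: 29 ≡ 1 and 173 ≡ 1 (mod 4), so (29/173) = +(173/29).
Reduce top mod 29: now compute (28/29).
Pull out 2^2: since 29 ≡ 5 (mod 8), (2/29) = -1, so (2/29)^2 = +1.
Reciprocity: 7 ≡ 3 and 29 ≡ 1 (mod 4), so (7/29) = +(29/7).
Reduce top mod 7: now compute (1/7).
Reached (1/7) = 1. Collecting the sign flips along the way, the symbol is +1.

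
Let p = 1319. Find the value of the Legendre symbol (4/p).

Pull out 2^2: since 1319 ≡ 7 (mod 8), (2/1319) = +1, so (2/1319)^2 = +1.
Reached (1/1319) = 1. Collecting the sign flips along the way, the symbol is +1.

1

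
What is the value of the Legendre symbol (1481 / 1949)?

Reciprocity: 1481 ≡ 1 and 1949 ≡ 1 (mod 4), so (1481/1949) = +(1949/1481).
Reduce top mod 1481: now compute (468/1481).
Pull out 2^2: since 1481 ≡ 1 (mod 8), (2/1481) = +1, so (2/1481)^2 = +1.
Reciprocity: 117 ≡ 1 and 1481 ≡ 1 (mod 4), so (117/1481) = +(1481/117).
Reduce top mod 117: now compute (77/117).
Reciprocity: 77 ≡ 1 and 117 ≡ 1 (mod 4), so (77/117) = +(117/77).
Reduce top mod 77: now compute (40/77).
Pull out 2^3: since 77 ≡ 5 (mod 8), (2/77) = -1, so (2/77)^3 = -1.
Reciprocity: 5 ≡ 1 and 77 ≡ 1 (mod 4), so (5/77) = +(77/5).
Reduce top mod 5: now compute (2/5).
Pull out 2: since 5 ≡ 5 (mod 8), (2/5) = -1.
Reached (1/5) = 1. Collecting the sign flips along the way, the symbol is +1.

1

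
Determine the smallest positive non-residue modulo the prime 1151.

(2/1151) = +1, so 2 is a residue.
(3/1151) = +1, so 3 is a residue.
(4/1151) = +1, so 4 is a residue.
(5/1151) = +1, so 5 is a residue.
(6/1151) = +1, so 6 is a residue.
(7/1151) = +1, so 7 is a residue.
(8/1151) = +1, so 8 is a residue.
(9/1151) = +1, so 9 is a residue.
(10/1151) = +1, so 10 is a residue.
(11/1151) = +1, so 11 is a residue.
(12/1151) = +1, so 12 is a residue.
(13/1151) = −1, so 13 is the smallest positive non-residue mod 1151.

13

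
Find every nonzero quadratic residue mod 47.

Square k = 1,…,23 (k and 47−k give the same square):
1²=1, 2²=4, 3²=9, 4²=16, 5²=25, 6²=36, 7²≡2, 8²≡17, 9²≡34, 10²≡6, 11²≡27, 12²≡3, 13²≡28, 14²≡8, 15²≡37, 16²≡21, 17²≡7, 18²≡42, 19²≡32, 20²≡24, 21²≡18, 22²≡14, 23²≡12 (mod 47).
So the quadratic residues mod 47 are {1, 2, 3, 4, 6, 7, 8, 9, 12, 14, 16, 17, 18, 21, 24, 25, 27, 28, 32, 34, 36, 37, 42}.

1 2 3 4 6 7 8 9 12 14 16 17 18 21 24 25 27 28 32 34 36 37 42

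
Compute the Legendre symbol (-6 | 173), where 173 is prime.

1

Euler's criterion: (-6/173) ≡ 167^86 (mod 173).
167^2 ≡ 36 (mod 173)
167^4 ≡ 85 (mod 173)
167^8 ≡ 132 (mod 173)
167^16 ≡ 124 (mod 173)
167^32 ≡ 152 (mod 173)
167^64 ≡ 95 (mod 173)
167^86 = 167^(64+16+4+2) ≡ 1 (mod 173).
Result is 1, so (-6/173) = 1.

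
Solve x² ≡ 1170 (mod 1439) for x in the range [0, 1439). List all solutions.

146, 1293

Since 1439 ≡ 3 (mod 4), a square root of 1170 is 1170^((1439+1)/4) = 1170^360 mod 1439.
Repeated squaring: 1170^2≡411, 1170^4≡558, 1170^8≡540, 1170^16≡922, 1170^32≡1074, 1170^64≡837, 1170^128≡1215, 1170^256≡1250 (mod 1439).
1170^360 = 1170^(256+64+32+8) ≡ 1293 (mod 1439).
Check: 1293² = 1671849 ≡ 1170 (mod 1439). The two roots are 146 and 1293.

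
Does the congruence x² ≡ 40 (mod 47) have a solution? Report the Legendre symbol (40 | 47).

-1

Pull out 2^3: since 47 ≡ 7 (mod 8), (2/47) = +1, so (2/47)^3 = +1.
Reciprocity: 5 ≡ 1 and 47 ≡ 3 (mod 4), so (5/47) = +(47/5).
Reduce top mod 5: now compute (2/5).
Pull out 2: since 5 ≡ 5 (mod 8), (2/5) = -1.
Reached (1/5) = 1. Collecting the sign flips along the way, the symbol is -1.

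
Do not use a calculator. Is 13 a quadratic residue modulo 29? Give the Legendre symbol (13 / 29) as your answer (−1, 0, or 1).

Reciprocity: 13 ≡ 1 and 29 ≡ 1 (mod 4), so (13/29) = +(29/13).
Reduce top mod 13: now compute (3/13).
Reciprocity: 3 ≡ 3 and 13 ≡ 1 (mod 4), so (3/13) = +(13/3).
Reduce top mod 3: now compute (1/3).
Reached (1/3) = 1. Collecting the sign flips along the way, the symbol is +1.

1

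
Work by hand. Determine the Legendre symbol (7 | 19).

Euler's criterion: (7/19) ≡ 7^9 (mod 19).
7^2 ≡ 11 (mod 19)
7^4 ≡ 7 (mod 19)
7^8 ≡ 11 (mod 19)
7^9 = 7^(8+1) ≡ 1 (mod 19).
Result is 1, so (7/19) = 1.

1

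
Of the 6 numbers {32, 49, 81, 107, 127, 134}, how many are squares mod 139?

4

(32/139) = -1 → non-residue.
(49/139) = +1 → QR.
(81/139) = +1 → QR.
(107/139) = +1 → QR.
(127/139) = +1 → QR.
(134/139) = -1 → non-residue.
Total quadratic residues among the 6: 4.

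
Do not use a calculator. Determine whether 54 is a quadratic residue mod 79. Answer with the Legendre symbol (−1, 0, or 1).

-1

Pull out 2: since 79 ≡ 7 (mod 8), (2/79) = +1.
Reciprocity: 27 ≡ 3 and 79 ≡ 3 (mod 4), so (27/79) = −(79/27).
Reduce top mod 27: now compute (25/27).
Reciprocity: 25 ≡ 1 and 27 ≡ 3 (mod 4), so (25/27) = +(27/25).
Reduce top mod 25: now compute (2/25).
Pull out 2: since 25 ≡ 1 (mod 8), (2/25) = +1.
Reached (1/25) = 1. Collecting the sign flips along the way, the symbol is -1.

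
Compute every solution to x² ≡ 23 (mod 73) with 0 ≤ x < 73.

73 ≡ 1 (mod 4), so we find a root by search.
Trying successive values, 13² = 169 ≡ 23 (mod 73). The other root is 73 − 13 = 60.

13, 60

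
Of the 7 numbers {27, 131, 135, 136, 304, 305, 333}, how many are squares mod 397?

6

(27/397) = +1 → QR.
(131/397) = +1 → QR.
(135/397) = -1 → non-residue.
(136/397) = +1 → QR.
(304/397) = +1 → QR.
(305/397) = +1 → QR.
(333/397) = +1 → QR.
Total quadratic residues among the 7: 6.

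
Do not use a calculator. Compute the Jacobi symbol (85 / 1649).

0

Reciprocity: 85 ≡ 1 and 1649 ≡ 1 (mod 4), so (85/1649) = +(1649/85).
Reduce top mod 85: now compute (34/85).
Pull out 2: since 85 ≡ 5 (mod 8), (2/85) = -1.
Reciprocity: 17 ≡ 1 and 85 ≡ 1 (mod 4), so (17/85) = +(85/17).
Reduce top mod 17: now compute (0/17).
Top reduces to 0: gcd > 1, so the symbol is 0.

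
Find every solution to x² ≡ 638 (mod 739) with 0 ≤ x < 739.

Since 739 ≡ 3 (mod 4), a square root of 638 is 638^((739+1)/4) = 638^185 mod 739.
Repeated squaring: 638^2≡594, 638^4≡333, 638^8≡39, 638^16≡43, 638^32≡371, 638^64≡187, 638^128≡236 (mod 739).
638^185 = 638^(128+32+16+8+1) ≡ 46 (mod 739).
Check: 46² = 2116 ≡ 638 (mod 739). The two roots are 46 and 693.

46, 693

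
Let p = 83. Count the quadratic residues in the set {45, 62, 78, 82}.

(45/83) = -1 → non-residue.
(62/83) = -1 → non-residue.
(78/83) = +1 → QR.
(82/83) = -1 → non-residue.
Total quadratic residues among the 4: 1.

1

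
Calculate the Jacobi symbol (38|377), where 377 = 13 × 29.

1

Pull out 2: since 377 ≡ 1 (mod 8), (2/377) = +1.
Reciprocity: 19 ≡ 3 and 377 ≡ 1 (mod 4), so (19/377) = +(377/19).
Reduce top mod 19: now compute (16/19).
Pull out 2^4: since 19 ≡ 3 (mod 8), (2/19) = -1, so (2/19)^4 = +1.
Reached (1/19) = 1. Collecting the sign flips along the way, the symbol is +1.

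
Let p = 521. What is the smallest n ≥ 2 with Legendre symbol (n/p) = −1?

3

(2/521) = +1, so 2 is a residue.
(3/521) = −1, so 3 is the smallest positive non-residue mod 521.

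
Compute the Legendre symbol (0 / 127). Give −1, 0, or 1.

Top reduces to 0: gcd > 1, so the symbol is 0.

0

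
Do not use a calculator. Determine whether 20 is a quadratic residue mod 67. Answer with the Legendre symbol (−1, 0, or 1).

Pull out 2^2: since 67 ≡ 3 (mod 8), (2/67) = -1, so (2/67)^2 = +1.
Reciprocity: 5 ≡ 1 and 67 ≡ 3 (mod 4), so (5/67) = +(67/5).
Reduce top mod 5: now compute (2/5).
Pull out 2: since 5 ≡ 5 (mod 8), (2/5) = -1.
Reached (1/5) = 1. Collecting the sign flips along the way, the symbol is -1.

-1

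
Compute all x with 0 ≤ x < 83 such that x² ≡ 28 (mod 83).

Since 83 ≡ 3 (mod 4), a square root of 28 is 28^((83+1)/4) = 28^21 mod 83.
Repeated squaring: 28^2≡37, 28^4≡41, 28^8≡21, 28^16≡26 (mod 83).
28^21 = 28^(16+4+1) ≡ 51 (mod 83).
Check: 51² = 2601 ≡ 28 (mod 83). The two roots are 32 and 51.

32, 51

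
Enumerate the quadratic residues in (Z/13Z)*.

Square k = 1,…,6 (k and 13−k give the same square):
1²=1, 2²=4, 3²=9, 4²≡3, 5²≡12, 6²≡10 (mod 13).
So the quadratic residues mod 13 are {1, 3, 4, 9, 10, 12}.

1,3,4,9,10,12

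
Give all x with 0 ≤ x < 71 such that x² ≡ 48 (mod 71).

30, 41

Since 71 ≡ 3 (mod 4), a square root of 48 is 48^((71+1)/4) = 48^18 mod 71.
Repeated squaring: 48^2≡32, 48^4≡30, 48^8≡48, 48^16≡32 (mod 71).
48^18 = 48^(16+2) ≡ 30 (mod 71).
Check: 30² = 900 ≡ 48 (mod 71). The two roots are 30 and 41.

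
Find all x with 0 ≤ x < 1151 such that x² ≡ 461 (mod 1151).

Since 1151 ≡ 3 (mod 4), a square root of 461 is 461^((1151+1)/4) = 461^288 mod 1151.
Repeated squaring: 461^2≡737, 461^4≡1048, 461^8≡250, 461^16≡346, 461^32≡12, 461^64≡144, 461^128≡18, 461^256≡324 (mod 1151).
461^288 = 461^(256+32) ≡ 435 (mod 1151).
Check: 435² = 189225 ≡ 461 (mod 1151). The two roots are 435 and 716.

435, 716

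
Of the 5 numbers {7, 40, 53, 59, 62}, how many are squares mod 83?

3

(7/83) = +1 → QR.
(40/83) = +1 → QR.
(53/83) = -1 → non-residue.
(59/83) = +1 → QR.
(62/83) = -1 → non-residue.
Total quadratic residues among the 5: 3.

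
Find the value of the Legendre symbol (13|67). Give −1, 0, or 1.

-1

Reciprocity: 13 ≡ 1 and 67 ≡ 3 (mod 4), so (13/67) = +(67/13).
Reduce top mod 13: now compute (2/13).
Pull out 2: since 13 ≡ 5 (mod 8), (2/13) = -1.
Reached (1/13) = 1. Collecting the sign flips along the way, the symbol is -1.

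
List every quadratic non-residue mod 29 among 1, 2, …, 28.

2, 3, 8, 10, 11, 12, 14, 15, 17, 18, 19, 21, 26, 27

Square k = 1,…,14 (k and 29−k give the same square):
1²=1, 2²=4, 3²=9, 4²=16, 5²=25, 6²≡7, 7²≡20, 8²≡6, 9²≡23, 10²≡13, 11²≡5, 12²≡28, 13²≡24, 14²≡22 (mod 29).
The residues are {1, 4, 5, 6, 7, 9, 13, 16, 20, 22, 23, 24, 25, 28}; the non-residues are the remaining 14 nonzero classes.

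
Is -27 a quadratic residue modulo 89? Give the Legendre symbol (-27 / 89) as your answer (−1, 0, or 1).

-1

First reduce: -27 ≡ 62 (mod 89).
Pull out 2: since 89 ≡ 1 (mod 8), (2/89) = +1.
Reciprocity: 31 ≡ 3 and 89 ≡ 1 (mod 4), so (31/89) = +(89/31).
Reduce top mod 31: now compute (27/31).
Reciprocity: 27 ≡ 3 and 31 ≡ 3 (mod 4), so (27/31) = −(31/27).
Reduce top mod 27: now compute (4/27).
Pull out 2^2: since 27 ≡ 3 (mod 8), (2/27) = -1, so (2/27)^2 = +1.
Reached (1/27) = 1. Collecting the sign flips along the way, the symbol is -1.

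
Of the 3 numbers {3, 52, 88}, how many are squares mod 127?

2

(3/127) = -1 → non-residue.
(52/127) = +1 → QR.
(88/127) = +1 → QR.
Total quadratic residues among the 3: 2.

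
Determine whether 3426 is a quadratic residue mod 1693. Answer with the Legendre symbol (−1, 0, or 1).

1

First reduce: 3426 ≡ 40 (mod 1693).
Pull out 2^3: since 1693 ≡ 5 (mod 8), (2/1693) = -1, so (2/1693)^3 = -1.
Reciprocity: 5 ≡ 1 and 1693 ≡ 1 (mod 4), so (5/1693) = +(1693/5).
Reduce top mod 5: now compute (3/5).
Reciprocity: 3 ≡ 3 and 5 ≡ 1 (mod 4), so (3/5) = +(5/3).
Reduce top mod 3: now compute (2/3).
Pull out 2: since 3 ≡ 3 (mod 8), (2/3) = -1.
Reached (1/3) = 1. Collecting the sign flips along the way, the symbol is +1.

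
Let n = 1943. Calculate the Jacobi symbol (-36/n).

-1

First reduce: -36 ≡ 1907 (mod 1943).
Reciprocity: 1907 ≡ 3 and 1943 ≡ 3 (mod 4), so (1907/1943) = −(1943/1907).
Reduce top mod 1907: now compute (36/1907).
Pull out 2^2: since 1907 ≡ 3 (mod 8), (2/1907) = -1, so (2/1907)^2 = +1.
Reciprocity: 9 ≡ 1 and 1907 ≡ 3 (mod 4), so (9/1907) = +(1907/9).
Reduce top mod 9: now compute (8/9).
Pull out 2^3: since 9 ≡ 1 (mod 8), (2/9) = +1, so (2/9)^3 = +1.
Reached (1/9) = 1. Collecting the sign flips along the way, the symbol is -1.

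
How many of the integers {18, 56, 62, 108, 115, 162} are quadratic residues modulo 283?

1

(18/283) = -1 → non-residue.
(56/283) = -1 → non-residue.
(62/283) = +1 → QR.
(108/283) = -1 → non-residue.
(115/283) = -1 → non-residue.
(162/283) = -1 → non-residue.
Total quadratic residues among the 6: 1.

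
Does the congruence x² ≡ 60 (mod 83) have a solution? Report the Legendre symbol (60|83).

-1

Pull out 2^2: since 83 ≡ 3 (mod 8), (2/83) = -1, so (2/83)^2 = +1.
Reciprocity: 15 ≡ 3 and 83 ≡ 3 (mod 4), so (15/83) = −(83/15).
Reduce top mod 15: now compute (8/15).
Pull out 2^3: since 15 ≡ 7 (mod 8), (2/15) = +1, so (2/15)^3 = +1.
Reached (1/15) = 1. Collecting the sign flips along the way, the symbol is -1.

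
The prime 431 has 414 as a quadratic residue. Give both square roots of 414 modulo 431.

Since 431 ≡ 3 (mod 4), a square root of 414 is 414^((431+1)/4) = 414^108 mod 431.
Repeated squaring: 414^2≡289, 414^4≡338, 414^8≡29, 414^16≡410, 414^32≡10, 414^64≡100 (mod 431).
414^108 = 414^(64+32+8+4) ≡ 198 (mod 431).
Check: 198² = 39204 ≡ 414 (mod 431). The two roots are 198 and 233.

198, 233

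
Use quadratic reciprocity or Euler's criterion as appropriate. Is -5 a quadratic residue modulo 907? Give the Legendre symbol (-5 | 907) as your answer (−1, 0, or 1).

First reduce: -5 ≡ 902 (mod 907).
Pull out 2: since 907 ≡ 3 (mod 8), (2/907) = -1.
Reciprocity: 451 ≡ 3 and 907 ≡ 3 (mod 4), so (451/907) = −(907/451).
Reduce top mod 451: now compute (5/451).
Reciprocity: 5 ≡ 1 and 451 ≡ 3 (mod 4), so (5/451) = +(451/5).
Reduce top mod 5: now compute (1/5).
Reached (1/5) = 1. Collecting the sign flips along the way, the symbol is +1.

1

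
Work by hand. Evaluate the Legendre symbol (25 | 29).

1

Reciprocity: 25 ≡ 1 and 29 ≡ 1 (mod 4), so (25/29) = +(29/25).
Reduce top mod 25: now compute (4/25).
Pull out 2^2: since 25 ≡ 1 (mod 8), (2/25) = +1, so (2/25)^2 = +1.
Reached (1/25) = 1. Collecting the sign flips along the way, the symbol is +1.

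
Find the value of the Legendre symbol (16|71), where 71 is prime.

Pull out 2^4: since 71 ≡ 7 (mod 8), (2/71) = +1, so (2/71)^4 = +1.
Reached (1/71) = 1. Collecting the sign flips along the way, the symbol is +1.

1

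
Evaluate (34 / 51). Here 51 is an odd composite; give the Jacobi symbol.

Pull out 2: since 51 ≡ 3 (mod 8), (2/51) = -1.
Reciprocity: 17 ≡ 1 and 51 ≡ 3 (mod 4), so (17/51) = +(51/17).
Reduce top mod 17: now compute (0/17).
Top reduces to 0: gcd > 1, so the symbol is 0.

0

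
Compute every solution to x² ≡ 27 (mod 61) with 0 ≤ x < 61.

61 ≡ 1 (mod 4), so we find a root by search.
Trying successive values, 24² = 576 ≡ 27 (mod 61). The other root is 61 − 24 = 37.

24, 37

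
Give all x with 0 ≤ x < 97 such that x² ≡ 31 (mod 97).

97 ≡ 1 (mod 4), so we find a root by search.
Trying successive values, 15² = 225 ≡ 31 (mod 97). The other root is 97 − 15 = 82.

15, 82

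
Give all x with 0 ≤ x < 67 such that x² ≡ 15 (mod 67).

Since 67 ≡ 3 (mod 4), a square root of 15 is 15^((67+1)/4) = 15^17 mod 67.
Repeated squaring: 15^2≡24, 15^4≡40, 15^8≡59, 15^16≡64 (mod 67).
15^17 = 15^(16+1) ≡ 22 (mod 67).
Check: 22² = 484 ≡ 15 (mod 67). The two roots are 22 and 45.

22, 45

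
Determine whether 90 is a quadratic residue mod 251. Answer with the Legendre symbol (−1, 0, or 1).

Pull out 2: since 251 ≡ 3 (mod 8), (2/251) = -1.
Reciprocity: 45 ≡ 1 and 251 ≡ 3 (mod 4), so (45/251) = +(251/45).
Reduce top mod 45: now compute (26/45).
Pull out 2: since 45 ≡ 5 (mod 8), (2/45) = -1.
Reciprocity: 13 ≡ 1 and 45 ≡ 1 (mod 4), so (13/45) = +(45/13).
Reduce top mod 13: now compute (6/13).
Pull out 2: since 13 ≡ 5 (mod 8), (2/13) = -1.
Reciprocity: 3 ≡ 3 and 13 ≡ 1 (mod 4), so (3/13) = +(13/3).
Reduce top mod 3: now compute (1/3).
Reached (1/3) = 1. Collecting the sign flips along the way, the symbol is -1.

-1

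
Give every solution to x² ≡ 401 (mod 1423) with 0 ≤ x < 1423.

Since 1423 ≡ 3 (mod 4), a square root of 401 is 401^((1423+1)/4) = 401^356 mod 1423.
Repeated squaring: 401^2≡2, 401^4≡4, 401^8≡16, 401^16≡256, 401^32≡78, 401^64≡392, 401^128≡1403, 401^256≡400 (mod 1423).
401^356 = 401^(256+64+32+4) ≡ 283 (mod 1423).
Check: 283² = 80089 ≡ 401 (mod 1423). The two roots are 283 and 1140.

283, 1140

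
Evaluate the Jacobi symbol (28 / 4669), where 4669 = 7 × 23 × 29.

Pull out 2^2: since 4669 ≡ 5 (mod 8), (2/4669) = -1, so (2/4669)^2 = +1.
Reciprocity: 7 ≡ 3 and 4669 ≡ 1 (mod 4), so (7/4669) = +(4669/7).
Reduce top mod 7: now compute (0/7).
Top reduces to 0: gcd > 1, so the symbol is 0.

0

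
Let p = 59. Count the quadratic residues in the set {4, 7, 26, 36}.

(4/59) = +1 → QR.
(7/59) = +1 → QR.
(26/59) = +1 → QR.
(36/59) = +1 → QR.
Total quadratic residues among the 4: 4.

4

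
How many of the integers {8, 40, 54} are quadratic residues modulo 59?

0

(8/59) = -1 → non-residue.
(40/59) = -1 → non-residue.
(54/59) = -1 → non-residue.
Total quadratic residues among the 3: 0.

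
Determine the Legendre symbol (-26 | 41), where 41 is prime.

First reduce: -26 ≡ 15 (mod 41).
Reciprocity: 15 ≡ 3 and 41 ≡ 1 (mod 4), so (15/41) = +(41/15).
Reduce top mod 15: now compute (11/15).
Reciprocity: 11 ≡ 3 and 15 ≡ 3 (mod 4), so (11/15) = −(15/11).
Reduce top mod 11: now compute (4/11).
Pull out 2^2: since 11 ≡ 3 (mod 8), (2/11) = -1, so (2/11)^2 = +1.
Reached (1/11) = 1. Collecting the sign flips along the way, the symbol is -1.

-1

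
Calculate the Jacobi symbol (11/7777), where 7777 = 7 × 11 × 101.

0

Reciprocity: 11 ≡ 3 and 7777 ≡ 1 (mod 4), so (11/7777) = +(7777/11).
Reduce top mod 11: now compute (0/11).
Top reduces to 0: gcd > 1, so the symbol is 0.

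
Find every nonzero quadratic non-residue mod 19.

2 3 8 10 12 13 14 15 18

Square k = 1,…,9 (k and 19−k give the same square):
1²=1, 2²=4, 3²=9, 4²=16, 5²≡6, 6²≡17, 7²≡11, 8²≡7, 9²≡5 (mod 19).
The residues are {1, 4, 5, 6, 7, 9, 11, 16, 17}; the non-residues are the remaining 9 nonzero classes.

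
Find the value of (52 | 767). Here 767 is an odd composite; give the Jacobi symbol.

Pull out 2^2: since 767 ≡ 7 (mod 8), (2/767) = +1, so (2/767)^2 = +1.
Reciprocity: 13 ≡ 1 and 767 ≡ 3 (mod 4), so (13/767) = +(767/13).
Reduce top mod 13: now compute (0/13).
Top reduces to 0: gcd > 1, so the symbol is 0.

0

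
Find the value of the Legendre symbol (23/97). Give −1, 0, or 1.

Reciprocity: 23 ≡ 3 and 97 ≡ 1 (mod 4), so (23/97) = +(97/23).
Reduce top mod 23: now compute (5/23).
Reciprocity: 5 ≡ 1 and 23 ≡ 3 (mod 4), so (5/23) = +(23/5).
Reduce top mod 5: now compute (3/5).
Reciprocity: 3 ≡ 3 and 5 ≡ 1 (mod 4), so (3/5) = +(5/3).
Reduce top mod 3: now compute (2/3).
Pull out 2: since 3 ≡ 3 (mod 8), (2/3) = -1.
Reached (1/3) = 1. Collecting the sign flips along the way, the symbol is -1.

-1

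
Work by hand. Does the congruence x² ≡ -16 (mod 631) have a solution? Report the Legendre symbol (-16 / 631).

-1

First reduce: -16 ≡ 615 (mod 631).
Reciprocity: 615 ≡ 3 and 631 ≡ 3 (mod 4), so (615/631) = −(631/615).
Reduce top mod 615: now compute (16/615).
Pull out 2^4: since 615 ≡ 7 (mod 8), (2/615) = +1, so (2/615)^4 = +1.
Reached (1/615) = 1. Collecting the sign flips along the way, the symbol is -1.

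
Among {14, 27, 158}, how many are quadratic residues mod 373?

2

(14/373) = -1 → non-residue.
(27/373) = +1 → QR.
(158/373) = +1 → QR.
Total quadratic residues among the 3: 2.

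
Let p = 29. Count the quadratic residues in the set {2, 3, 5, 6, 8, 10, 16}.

3

(2/29) = -1 → non-residue.
(3/29) = -1 → non-residue.
(5/29) = +1 → QR.
(6/29) = +1 → QR.
(8/29) = -1 → non-residue.
(10/29) = -1 → non-residue.
(16/29) = +1 → QR.
Total quadratic residues among the 7: 3.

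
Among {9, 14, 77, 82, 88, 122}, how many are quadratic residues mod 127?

(9/127) = +1 → QR.
(14/127) = -1 → non-residue.
(77/127) = -1 → non-residue.
(82/127) = +1 → QR.
(88/127) = +1 → QR.
(122/127) = +1 → QR.
Total quadratic residues among the 6: 4.

4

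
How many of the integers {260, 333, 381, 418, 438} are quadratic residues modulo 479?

1

(260/479) = -1 → non-residue.
(333/479) = -1 → non-residue.
(381/479) = -1 → non-residue.
(418/479) = -1 → non-residue.
(438/479) = +1 → QR.
Total quadratic residues among the 5: 1.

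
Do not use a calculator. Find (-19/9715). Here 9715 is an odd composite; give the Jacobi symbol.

1

First reduce: -19 ≡ 9696 (mod 9715).
Pull out 2^5: since 9715 ≡ 3 (mod 8), (2/9715) = -1, so (2/9715)^5 = -1.
Reciprocity: 303 ≡ 3 and 9715 ≡ 3 (mod 4), so (303/9715) = −(9715/303).
Reduce top mod 303: now compute (19/303).
Reciprocity: 19 ≡ 3 and 303 ≡ 3 (mod 4), so (19/303) = −(303/19).
Reduce top mod 19: now compute (18/19).
Pull out 2: since 19 ≡ 3 (mod 8), (2/19) = -1.
Reciprocity: 9 ≡ 1 and 19 ≡ 3 (mod 4), so (9/19) = +(19/9).
Reduce top mod 9: now compute (1/9).
Reached (1/9) = 1. Collecting the sign flips along the way, the symbol is +1.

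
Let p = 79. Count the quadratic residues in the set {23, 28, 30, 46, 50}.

3

(23/79) = +1 → QR.
(28/79) = -1 → non-residue.
(30/79) = -1 → non-residue.
(46/79) = +1 → QR.
(50/79) = +1 → QR.
Total quadratic residues among the 5: 3.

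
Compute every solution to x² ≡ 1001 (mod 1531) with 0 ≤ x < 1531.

617, 914

Since 1531 ≡ 3 (mod 4), a square root of 1001 is 1001^((1531+1)/4) = 1001^383 mod 1531.
Repeated squaring: 1001^2≡727, 1001^4≡334, 1001^8≡1324, 1001^16≡1512, 1001^32≡361, 1001^64≡186, 1001^128≡914, 1001^256≡1001 (mod 1531).
1001^383 = 1001^(256+64+32+16+8+4+2+1) ≡ 914 (mod 1531).
Check: 914² = 835396 ≡ 1001 (mod 1531). The two roots are 617 and 914.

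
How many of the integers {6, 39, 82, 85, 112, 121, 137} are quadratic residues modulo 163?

4

(6/163) = +1 → QR.
(39/163) = +1 → QR.
(82/163) = -1 → non-residue.
(85/163) = +1 → QR.
(112/163) = -1 → non-residue.
(121/163) = +1 → QR.
(137/163) = -1 → non-residue.
Total quadratic residues among the 7: 4.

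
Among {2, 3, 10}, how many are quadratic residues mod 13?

2

(2/13) = -1 → non-residue.
(3/13) = +1 → QR.
(10/13) = +1 → QR.
Total quadratic residues among the 3: 2.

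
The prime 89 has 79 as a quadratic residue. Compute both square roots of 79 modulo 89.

89 ≡ 1 (mod 4), so we find a root by search.
Trying successive values, 41² = 1681 ≡ 79 (mod 89). The other root is 89 − 41 = 48.

41, 48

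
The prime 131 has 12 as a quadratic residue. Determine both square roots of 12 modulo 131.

55, 76

Since 131 ≡ 3 (mod 4), a square root of 12 is 12^((131+1)/4) = 12^33 mod 131.
Repeated squaring: 12^2≡13, 12^4≡38, 12^8≡3, 12^16≡9, 12^32≡81 (mod 131).
12^33 = 12^(32+1) ≡ 55 (mod 131).
Check: 55² = 3025 ≡ 12 (mod 131). The two roots are 55 and 76.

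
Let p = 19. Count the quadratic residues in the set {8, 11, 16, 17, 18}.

3

(8/19) = -1 → non-residue.
(11/19) = +1 → QR.
(16/19) = +1 → QR.
(17/19) = +1 → QR.
(18/19) = -1 → non-residue.
Total quadratic residues among the 5: 3.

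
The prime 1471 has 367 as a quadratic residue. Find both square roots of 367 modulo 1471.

484, 987

Since 1471 ≡ 3 (mod 4), a square root of 367 is 367^((1471+1)/4) = 367^368 mod 1471.
Repeated squaring: 367^2≡828, 367^4≡98, 367^8≡778, 367^16≡703, 367^32≡1424, 367^64≡738, 367^128≡374, 367^256≡131 (mod 1471).
367^368 = 367^(256+64+32+16) ≡ 484 (mod 1471).
Check: 484² = 234256 ≡ 367 (mod 1471). The two roots are 484 and 987.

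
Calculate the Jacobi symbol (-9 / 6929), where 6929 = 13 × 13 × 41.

First reduce: -9 ≡ 6920 (mod 6929).
Pull out 2^3: since 6929 ≡ 1 (mod 8), (2/6929) = +1, so (2/6929)^3 = +1.
Reciprocity: 865 ≡ 1 and 6929 ≡ 1 (mod 4), so (865/6929) = +(6929/865).
Reduce top mod 865: now compute (9/865).
Reciprocity: 9 ≡ 1 and 865 ≡ 1 (mod 4), so (9/865) = +(865/9).
Reduce top mod 9: now compute (1/9).
Reached (1/9) = 1. Collecting the sign flips along the way, the symbol is +1.

1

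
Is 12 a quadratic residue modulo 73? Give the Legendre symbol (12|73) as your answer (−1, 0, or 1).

1

Pull out 2^2: since 73 ≡ 1 (mod 8), (2/73) = +1, so (2/73)^2 = +1.
Reciprocity: 3 ≡ 3 and 73 ≡ 1 (mod 4), so (3/73) = +(73/3).
Reduce top mod 3: now compute (1/3).
Reached (1/3) = 1. Collecting the sign flips along the way, the symbol is +1.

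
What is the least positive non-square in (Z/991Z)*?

(2/991) = +1, so 2 is a residue.
(3/991) = −1, so 3 is the smallest positive non-residue mod 991.

3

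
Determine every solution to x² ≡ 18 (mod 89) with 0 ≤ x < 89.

89 ≡ 1 (mod 4), so we find a root by search.
Trying successive values, 14² = 196 ≡ 18 (mod 89). The other root is 89 − 14 = 75.

14, 75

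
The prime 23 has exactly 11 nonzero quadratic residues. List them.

Square k = 1,…,11 (k and 23−k give the same square):
1²=1, 2²=4, 3²=9, 4²=16, 5²≡2, 6²≡13, 7²≡3, 8²≡18, 9²≡12, 10²≡8, 11²≡6 (mod 23).
So the quadratic residues mod 23 are {1, 2, 3, 4, 6, 8, 9, 12, 13, 16, 18}.

1,2,3,4,6,8,9,12,13,16,18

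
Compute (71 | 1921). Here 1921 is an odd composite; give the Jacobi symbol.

Reciprocity: 71 ≡ 3 and 1921 ≡ 1 (mod 4), so (71/1921) = +(1921/71).
Reduce top mod 71: now compute (4/71).
Pull out 2^2: since 71 ≡ 7 (mod 8), (2/71) = +1, so (2/71)^2 = +1.
Reached (1/71) = 1. Collecting the sign flips along the way, the symbol is +1.

1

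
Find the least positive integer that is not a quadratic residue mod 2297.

3

(2/2297) = +1, so 2 is a residue.
(3/2297) = −1, so 3 is the smallest positive non-residue mod 2297.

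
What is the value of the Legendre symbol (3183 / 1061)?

0

First reduce: 3183 ≡ 0 (mod 1061).
Top reduces to 0: gcd > 1, so the symbol is 0.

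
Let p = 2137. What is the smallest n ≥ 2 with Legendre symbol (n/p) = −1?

(2/2137) = +1, so 2 is a residue.
(3/2137) = +1, so 3 is a residue.
(4/2137) = +1, so 4 is a residue.
(5/2137) = −1, so 5 is the smallest positive non-residue mod 2137.

5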